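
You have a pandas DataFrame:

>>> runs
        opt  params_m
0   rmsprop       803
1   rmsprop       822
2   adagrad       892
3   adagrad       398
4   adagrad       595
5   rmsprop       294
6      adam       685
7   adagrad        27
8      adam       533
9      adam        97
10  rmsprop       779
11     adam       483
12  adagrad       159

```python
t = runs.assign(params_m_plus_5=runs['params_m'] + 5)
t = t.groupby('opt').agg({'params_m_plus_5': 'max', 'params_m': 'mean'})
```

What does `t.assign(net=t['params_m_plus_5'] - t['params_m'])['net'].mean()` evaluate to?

291.933333333

add column params_m_plus_5 = runs['params_m'] + 5:
        opt  params_m  params_m_plus_5
0   rmsprop       803              808
1   rmsprop       822              827
2   adagrad       892              897
3   adagrad       398              403
4   adagrad       595              600
5   rmsprop       294              299
6      adam       685              690
7   adagrad        27               32
8      adam       533              538
9      adam        97              102
10  rmsprop       779              784
11     adam       483              488
12  adagrad       159              164
group by opt: max(params_m_plus_5), mean(params_m):
         params_m_plus_5  params_m
opt                               
adagrad              897     414.2
adam                 690     449.5
rmsprop              827     674.5
add column net = t['params_m_plus_5'] - t['params_m']:
         params_m_plus_5  params_m    net
opt                                      
adagrad              897     414.2  482.8
adam                 690     449.5  240.5
rmsprop              827     674.5  152.5
Taking the mean of column 'net' gives 291.933333333.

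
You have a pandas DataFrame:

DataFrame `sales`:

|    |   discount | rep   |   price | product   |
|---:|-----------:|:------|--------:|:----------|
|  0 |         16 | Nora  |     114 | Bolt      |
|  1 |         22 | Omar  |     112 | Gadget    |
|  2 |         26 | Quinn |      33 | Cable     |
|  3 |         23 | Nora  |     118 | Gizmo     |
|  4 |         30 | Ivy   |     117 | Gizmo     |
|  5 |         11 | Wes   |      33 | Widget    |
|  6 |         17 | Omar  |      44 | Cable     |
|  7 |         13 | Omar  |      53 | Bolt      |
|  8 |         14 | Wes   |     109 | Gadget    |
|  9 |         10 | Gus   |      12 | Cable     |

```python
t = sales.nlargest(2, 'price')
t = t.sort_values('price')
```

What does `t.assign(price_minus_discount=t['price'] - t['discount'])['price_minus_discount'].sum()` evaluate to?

take 2 rows with largest price:
   discount   rep  price product
3        23  Nora    118   Gizmo
4        30   Ivy    117   Gizmo
sort by price:
   discount   rep  price product
4        30   Ivy    117   Gizmo
3        23  Nora    118   Gizmo
add column price_minus_discount = t['price'] - t['discount']:
   discount   rep  price product  price_minus_discount
4        30   Ivy    117   Gizmo                    87
3        23  Nora    118   Gizmo                    95
Then the sum of column 'price_minus_discount': 182

182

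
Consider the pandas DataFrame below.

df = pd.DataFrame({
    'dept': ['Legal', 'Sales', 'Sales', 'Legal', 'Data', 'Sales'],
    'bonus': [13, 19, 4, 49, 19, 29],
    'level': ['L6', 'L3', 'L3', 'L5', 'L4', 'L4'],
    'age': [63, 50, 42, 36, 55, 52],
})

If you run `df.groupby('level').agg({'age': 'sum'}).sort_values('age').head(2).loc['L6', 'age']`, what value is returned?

63

group by level, sum of age:
       age
level     
L3      92
L4     107
L5      36
L6      63
sort by age:
       age
level     
L5      36
L6      63
L3      92
L4     107
take first 2 rows:
       age
level     
L5      36
L6      63
Finally, value at row 'L6', column 'age' = 63.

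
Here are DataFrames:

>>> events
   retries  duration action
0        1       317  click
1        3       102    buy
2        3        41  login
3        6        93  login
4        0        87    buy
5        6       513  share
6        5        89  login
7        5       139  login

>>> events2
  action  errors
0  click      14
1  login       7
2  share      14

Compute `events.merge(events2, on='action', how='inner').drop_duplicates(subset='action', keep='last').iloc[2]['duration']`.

merge on 'action' (how='inner') → 6 rows:
   retries  duration action  errors
0        1       317  click      14
1        3        41  login       7
2        6        93  login       7
3        6       513  share      14
4        5        89  login       7
5        5       139  login       7
drop duplicate action (keep=last):
   retries  duration action  errors
0        1       317  click      14
3        6       513  share      14
5        5       139  login       7
The value at position 2, column 'duration' is 139.

139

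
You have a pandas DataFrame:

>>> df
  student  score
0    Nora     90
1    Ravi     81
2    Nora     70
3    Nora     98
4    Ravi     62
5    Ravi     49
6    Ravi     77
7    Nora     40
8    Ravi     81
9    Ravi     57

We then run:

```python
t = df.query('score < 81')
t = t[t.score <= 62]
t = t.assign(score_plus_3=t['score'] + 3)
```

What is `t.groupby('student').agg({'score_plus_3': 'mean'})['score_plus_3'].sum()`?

filter rows where score < 81:
  student  score
2    Nora     70
4    Ravi     62
5    Ravi     49
6    Ravi     77
7    Nora     40
9    Ravi     57
filter rows where score <= 62:
  student  score
4    Ravi     62
5    Ravi     49
7    Nora     40
9    Ravi     57
add column score_plus_3 = t['score'] + 3:
  student  score  score_plus_3
4    Ravi     62            65
5    Ravi     49            52
7    Nora     40            43
9    Ravi     57            60
group by student, mean of score_plus_3:
         score_plus_3
student              
Nora             43.0
Ravi             59.0
Reading off the sum of column 'score_plus_3', we get 102.0.

102.0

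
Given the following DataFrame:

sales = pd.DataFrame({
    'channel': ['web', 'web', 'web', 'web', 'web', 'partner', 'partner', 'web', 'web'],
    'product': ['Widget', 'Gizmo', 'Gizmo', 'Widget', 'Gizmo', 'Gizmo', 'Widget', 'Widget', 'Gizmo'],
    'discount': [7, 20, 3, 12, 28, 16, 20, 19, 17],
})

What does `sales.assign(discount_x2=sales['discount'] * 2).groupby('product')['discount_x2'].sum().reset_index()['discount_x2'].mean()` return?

add column discount_x2 = sales['discount'] * 2:
   channel product  discount  discount_x2
0      web  Widget         7           14
1      web   Gizmo        20           40
2      web   Gizmo         3            6
3      web  Widget        12           24
4      web   Gizmo        28           56
5  partner   Gizmo        16           32
6  partner  Widget        20           40
7      web  Widget        19           38
8      web   Gizmo        17           34
group by product, sum of discount_x2:
product
Gizmo     168
Widget    116
Name: discount_x2, dtype: int64
reset_index():
  product  discount_x2
0   Gizmo          168
1  Widget          116

142.0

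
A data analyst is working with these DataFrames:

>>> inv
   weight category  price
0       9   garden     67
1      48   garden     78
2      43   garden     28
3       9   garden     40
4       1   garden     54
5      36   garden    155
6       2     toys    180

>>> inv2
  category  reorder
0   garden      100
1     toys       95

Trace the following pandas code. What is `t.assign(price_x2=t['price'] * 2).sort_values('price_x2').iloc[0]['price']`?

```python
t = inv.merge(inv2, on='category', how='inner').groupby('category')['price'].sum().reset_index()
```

merge on 'category' (how='inner') → 7 rows:
   weight category  price  reorder
0       9   garden     67      100
1      48   garden     78      100
2      43   garden     28      100
3       9   garden     40      100
4       1   garden     54      100
5      36   garden    155      100
6       2     toys    180       95
group by category, sum of price:
category
garden    422
toys      180
Name: price, dtype: int64
reset_index():
  category  price
0   garden    422
1     toys    180
add column price_x2 = t['price'] * 2:
  category  price  price_x2
0   garden    422       844
1     toys    180       360
sort by price_x2:
  category  price  price_x2
1     toys    180       360
0   garden    422       844

180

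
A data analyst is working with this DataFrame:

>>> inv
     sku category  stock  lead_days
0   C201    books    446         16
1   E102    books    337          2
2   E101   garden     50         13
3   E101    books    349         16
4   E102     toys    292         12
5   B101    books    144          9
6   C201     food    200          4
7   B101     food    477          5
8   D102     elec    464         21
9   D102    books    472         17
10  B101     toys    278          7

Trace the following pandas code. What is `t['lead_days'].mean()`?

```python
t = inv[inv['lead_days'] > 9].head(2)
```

14.5

filter rows where lead_days > 9:
    sku category  stock  lead_days
0  C201    books    446         16
2  E101   garden     50         13
3  E101    books    349         16
4  E102     toys    292         12
8  D102     elec    464         21
9  D102    books    472         17
take first 2 rows:
    sku category  stock  lead_days
0  C201    books    446         16
2  E101   garden     50         13
The mean of column 'lead_days' is 14.5.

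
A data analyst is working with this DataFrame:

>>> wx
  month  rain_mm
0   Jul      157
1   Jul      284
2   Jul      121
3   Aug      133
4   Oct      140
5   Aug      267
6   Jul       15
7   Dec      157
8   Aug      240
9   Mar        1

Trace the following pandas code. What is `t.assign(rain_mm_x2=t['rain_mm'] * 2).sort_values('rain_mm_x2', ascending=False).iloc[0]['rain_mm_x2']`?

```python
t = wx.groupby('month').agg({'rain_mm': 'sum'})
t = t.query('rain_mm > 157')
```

group by month, sum of rain_mm:
       rain_mm
month         
Aug        640
Dec        157
Jul        577
Mar          1
Oct        140
filter rows where rain_mm > 157:
       rain_mm
month         
Aug        640
Jul        577
add column rain_mm_x2 = t['rain_mm'] * 2:
       rain_mm  rain_mm_x2
month                     
Aug        640        1280
Jul        577        1154
sort by rain_mm_x2 descending:
       rain_mm  rain_mm_x2
month                     
Aug        640        1280
Jul        577        1154

1280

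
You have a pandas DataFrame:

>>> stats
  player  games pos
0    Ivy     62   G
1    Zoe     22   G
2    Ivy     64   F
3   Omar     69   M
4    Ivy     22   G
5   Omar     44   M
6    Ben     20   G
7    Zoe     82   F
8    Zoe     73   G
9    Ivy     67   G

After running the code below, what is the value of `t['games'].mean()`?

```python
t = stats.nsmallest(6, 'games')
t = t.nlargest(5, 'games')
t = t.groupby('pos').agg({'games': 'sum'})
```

take 6 rows with smallest games:
  player  games pos
6    Ben     20   G
1    Zoe     22   G
4    Ivy     22   G
5   Omar     44   M
0    Ivy     62   G
2    Ivy     64   F
take 5 rows with largest games:
  player  games pos
2    Ivy     64   F
0    Ivy     62   G
5   Omar     44   M
1    Zoe     22   G
4    Ivy     22   G
group by pos, sum of games:
     games
pos       
F       64
G      106
M       44
Reading off the mean of column 'games', we get 71.3333333333.

71.3333333333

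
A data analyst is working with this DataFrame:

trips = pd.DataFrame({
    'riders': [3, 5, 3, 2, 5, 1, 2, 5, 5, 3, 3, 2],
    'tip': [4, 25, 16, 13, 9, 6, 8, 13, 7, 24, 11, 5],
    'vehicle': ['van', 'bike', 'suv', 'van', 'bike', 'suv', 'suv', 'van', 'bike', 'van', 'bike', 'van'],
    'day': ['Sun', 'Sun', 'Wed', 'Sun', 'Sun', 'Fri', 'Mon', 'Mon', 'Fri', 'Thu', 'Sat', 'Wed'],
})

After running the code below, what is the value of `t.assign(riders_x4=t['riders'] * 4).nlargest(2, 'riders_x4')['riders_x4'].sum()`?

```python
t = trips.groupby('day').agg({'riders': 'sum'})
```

88

group by day, sum of riders:
     riders
day        
Fri       6
Mon       7
Sat       3
Sun      15
Thu       3
Wed       5
add column riders_x4 = t['riders'] * 4:
     riders  riders_x4
day                   
Fri       6         24
Mon       7         28
Sat       3         12
Sun      15         60
Thu       3         12
Wed       5         20
take 2 rows with largest riders_x4:
     riders  riders_x4
day                   
Sun      15         60
Mon       7         28
The sum of column 'riders_x4' is 88.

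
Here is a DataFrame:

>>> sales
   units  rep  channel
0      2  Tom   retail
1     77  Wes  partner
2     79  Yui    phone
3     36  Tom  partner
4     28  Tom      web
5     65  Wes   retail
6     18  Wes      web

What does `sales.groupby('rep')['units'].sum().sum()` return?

305

group by rep, sum of units:
rep
Tom     66
Wes    160
Yui     79
Name: units, dtype: int64
Finally, sum of the resulting series = 305.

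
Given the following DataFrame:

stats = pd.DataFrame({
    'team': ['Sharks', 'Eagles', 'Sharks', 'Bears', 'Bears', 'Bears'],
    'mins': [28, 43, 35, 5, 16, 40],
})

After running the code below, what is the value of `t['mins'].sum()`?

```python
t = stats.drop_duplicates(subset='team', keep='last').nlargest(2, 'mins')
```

drop duplicate team (keep=last):
     team  mins
1  Eagles    43
2  Sharks    35
5   Bears    40
take 2 rows with largest mins:
     team  mins
1  Eagles    43
5   Bears    40
sum of column 'mins' → 83

83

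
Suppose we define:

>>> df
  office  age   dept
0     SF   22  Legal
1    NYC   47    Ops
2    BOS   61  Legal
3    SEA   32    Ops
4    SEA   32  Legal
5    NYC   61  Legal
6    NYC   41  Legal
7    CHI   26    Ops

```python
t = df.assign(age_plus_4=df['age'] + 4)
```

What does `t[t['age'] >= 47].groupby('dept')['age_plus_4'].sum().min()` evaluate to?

add column age_plus_4 = df['age'] + 4:
  office  age   dept  age_plus_4
0     SF   22  Legal          26
1    NYC   47    Ops          51
2    BOS   61  Legal          65
3    SEA   32    Ops          36
4    SEA   32  Legal          36
5    NYC   61  Legal          65
6    NYC   41  Legal          45
7    CHI   26    Ops          30
filter rows where age >= 47:
  office  age   dept  age_plus_4
1    NYC   47    Ops          51
2    BOS   61  Legal          65
5    NYC   61  Legal          65
group by dept, sum of age_plus_4:
dept
Legal    130
Ops       51
Name: age_plus_4, dtype: int64

51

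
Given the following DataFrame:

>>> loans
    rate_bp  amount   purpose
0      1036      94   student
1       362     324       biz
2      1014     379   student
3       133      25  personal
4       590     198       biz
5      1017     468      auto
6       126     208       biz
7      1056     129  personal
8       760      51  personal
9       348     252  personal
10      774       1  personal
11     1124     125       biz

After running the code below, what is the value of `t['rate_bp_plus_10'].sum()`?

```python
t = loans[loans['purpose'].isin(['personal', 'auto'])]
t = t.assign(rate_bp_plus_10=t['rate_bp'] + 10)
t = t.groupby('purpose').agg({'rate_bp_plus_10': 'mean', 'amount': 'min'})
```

filter rows where purpose in ['personal', 'auto']:
    rate_bp  amount   purpose
3       133      25  personal
5      1017     468      auto
7      1056     129  personal
8       760      51  personal
9       348     252  personal
10      774       1  personal
add column rate_bp_plus_10 = t['rate_bp'] + 10:
    rate_bp  amount   purpose  rate_bp_plus_10
3       133      25  personal              143
5      1017     468      auto             1027
7      1056     129  personal             1066
8       760      51  personal              770
9       348     252  personal              358
10      774       1  personal              784
group by purpose: mean(rate_bp_plus_10), min(amount):
          rate_bp_plus_10  amount
purpose                          
auto               1027.0     468
personal            624.2       1
Taking the sum of column 'rate_bp_plus_10' gives 1651.2.

1651.2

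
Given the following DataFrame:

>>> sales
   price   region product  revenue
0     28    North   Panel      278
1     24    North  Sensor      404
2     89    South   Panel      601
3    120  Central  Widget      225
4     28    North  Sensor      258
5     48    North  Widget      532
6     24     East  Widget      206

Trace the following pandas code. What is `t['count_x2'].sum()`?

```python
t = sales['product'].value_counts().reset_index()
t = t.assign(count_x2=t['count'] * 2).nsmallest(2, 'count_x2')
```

value_counts of product:
product
Widget    3
Panel     2
Sensor    2
Name: count, dtype: int64
reset_index():
  product  count
0  Widget      3
1   Panel      2
2  Sensor      2
add column count_x2 = t['count'] * 2:
  product  count  count_x2
0  Widget      3         6
1   Panel      2         4
2  Sensor      2         4
take 2 rows with smallest count_x2:
  product  count  count_x2
1   Panel      2         4
2  Sensor      2         4

8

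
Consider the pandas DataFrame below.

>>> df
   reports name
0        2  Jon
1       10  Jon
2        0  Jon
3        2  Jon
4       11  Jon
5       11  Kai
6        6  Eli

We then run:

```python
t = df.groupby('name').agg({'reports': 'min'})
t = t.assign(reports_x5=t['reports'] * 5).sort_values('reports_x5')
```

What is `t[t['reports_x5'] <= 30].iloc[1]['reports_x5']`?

30

group by name, min of reports:
      reports
name         
Eli         6
Jon         0
Kai        11
add column reports_x5 = t['reports'] * 5:
      reports  reports_x5
name                     
Eli         6          30
Jon         0           0
Kai        11          55
sort by reports_x5:
      reports  reports_x5
name                     
Jon         0           0
Eli         6          30
Kai        11          55
filter rows where reports_x5 <= 30:
      reports  reports_x5
name                     
Jon         0           0
Eli         6          30
The value at position 1, column 'reports_x5' is 30.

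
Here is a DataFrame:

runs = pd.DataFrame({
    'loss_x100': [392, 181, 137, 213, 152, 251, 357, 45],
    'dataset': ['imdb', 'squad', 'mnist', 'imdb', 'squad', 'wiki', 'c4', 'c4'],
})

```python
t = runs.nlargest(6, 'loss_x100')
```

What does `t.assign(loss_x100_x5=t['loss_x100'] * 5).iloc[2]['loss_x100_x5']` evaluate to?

take 6 rows with largest loss_x100:
   loss_x100 dataset
0        392    imdb
6        357      c4
5        251    wiki
3        213    imdb
1        181   squad
4        152   squad
add column loss_x100_x5 = t['loss_x100'] * 5:
   loss_x100 dataset  loss_x100_x5
0        392    imdb          1960
6        357      c4          1785
5        251    wiki          1255
3        213    imdb          1065
1        181   squad           905
4        152   squad           760
Hence 1255.

1255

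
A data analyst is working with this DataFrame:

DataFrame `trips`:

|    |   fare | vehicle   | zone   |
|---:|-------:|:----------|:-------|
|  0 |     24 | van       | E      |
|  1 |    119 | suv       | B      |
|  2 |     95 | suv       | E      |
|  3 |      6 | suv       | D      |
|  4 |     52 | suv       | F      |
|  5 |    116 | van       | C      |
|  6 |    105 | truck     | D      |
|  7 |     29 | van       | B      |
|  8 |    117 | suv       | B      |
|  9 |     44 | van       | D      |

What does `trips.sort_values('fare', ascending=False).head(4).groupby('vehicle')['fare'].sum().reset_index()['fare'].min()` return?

105

sort by fare descending:
   fare vehicle zone
1   119     suv    B
8   117     suv    B
5   116     van    C
6   105   truck    D
2    95     suv    E
4    52     suv    F
9    44     van    D
7    29     van    B
0    24     van    E
3     6     suv    D
take first 4 rows:
   fare vehicle zone
1   119     suv    B
8   117     suv    B
5   116     van    C
6   105   truck    D
group by vehicle, sum of fare:
vehicle
suv      236
truck    105
van      116
Name: fare, dtype: int64
reset_index():
  vehicle  fare
0     suv   236
1   truck   105
2     van   116
Reading off the min of column 'fare', we get 105.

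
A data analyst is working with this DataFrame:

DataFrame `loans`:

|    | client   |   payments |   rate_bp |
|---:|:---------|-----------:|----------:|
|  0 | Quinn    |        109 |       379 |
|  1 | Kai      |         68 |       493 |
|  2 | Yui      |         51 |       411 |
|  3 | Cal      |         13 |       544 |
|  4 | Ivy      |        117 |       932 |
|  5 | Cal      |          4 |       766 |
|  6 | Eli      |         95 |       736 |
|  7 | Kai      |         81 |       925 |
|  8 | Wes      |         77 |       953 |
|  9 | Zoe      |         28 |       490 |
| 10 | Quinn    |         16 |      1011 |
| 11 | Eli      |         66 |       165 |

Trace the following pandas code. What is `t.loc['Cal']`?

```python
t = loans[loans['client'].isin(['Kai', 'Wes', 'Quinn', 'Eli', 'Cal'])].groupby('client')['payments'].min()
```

4

filter rows where client in ['Kai', 'Wes', 'Quinn', 'Eli', 'Cal']:
   client  payments  rate_bp
0   Quinn       109      379
1     Kai        68      493
3     Cal        13      544
5     Cal         4      766
6     Eli        95      736
7     Kai        81      925
8     Wes        77      953
10  Quinn        16     1011
11    Eli        66      165
group by client, min of payments:
client
Cal       4
Eli      66
Kai      68
Quinn    16
Wes      77
Name: payments, dtype: int64
Finally, value at index 'Cal' = 4.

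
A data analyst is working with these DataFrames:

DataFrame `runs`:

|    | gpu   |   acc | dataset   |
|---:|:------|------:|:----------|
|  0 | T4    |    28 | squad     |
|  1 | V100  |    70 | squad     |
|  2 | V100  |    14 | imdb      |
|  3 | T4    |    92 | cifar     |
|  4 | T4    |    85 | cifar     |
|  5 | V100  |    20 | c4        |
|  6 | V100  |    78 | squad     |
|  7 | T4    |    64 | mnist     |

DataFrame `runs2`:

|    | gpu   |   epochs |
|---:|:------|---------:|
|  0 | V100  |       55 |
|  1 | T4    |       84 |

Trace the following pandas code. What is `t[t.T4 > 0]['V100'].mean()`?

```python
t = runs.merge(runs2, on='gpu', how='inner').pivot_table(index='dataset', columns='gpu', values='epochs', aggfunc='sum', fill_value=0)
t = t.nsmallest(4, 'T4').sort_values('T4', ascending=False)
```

merge on 'gpu' (how='inner') → 8 rows:
    gpu  acc dataset  epochs
0    T4   28   squad      84
1  V100   70   squad      55
2  V100   14    imdb      55
3    T4   92   cifar      84
4    T4   85   cifar      84
5  V100   20      c4      55
6  V100   78   squad      55
7    T4   64   mnist      84
pivot: rows=dataset, cols=gpu, sum(epochs):
gpu       T4  V100
dataset           
c4         0    55
cifar    168     0
imdb       0    55
mnist     84     0
squad     84   110
take 4 rows with smallest T4:
gpu      T4  V100
dataset          
c4        0    55
imdb      0    55
mnist    84     0
squad    84   110
sort by T4 descending:
gpu      T4  V100
dataset          
mnist    84     0
squad    84   110
c4        0    55
imdb      0    55
filter rows where T4 > 0:
gpu      T4  V100
dataset          
mnist    84     0
squad    84   110
Taking the mean of column 'V100' gives 55.0.

55.0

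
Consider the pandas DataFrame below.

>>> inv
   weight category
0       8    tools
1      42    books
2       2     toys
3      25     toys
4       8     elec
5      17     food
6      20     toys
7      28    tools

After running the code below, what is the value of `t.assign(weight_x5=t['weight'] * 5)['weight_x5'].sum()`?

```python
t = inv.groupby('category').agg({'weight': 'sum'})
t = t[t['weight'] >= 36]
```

group by category, sum of weight:
          weight
category        
books         42
elec           8
food          17
tools         36
toys          47
filter rows where weight >= 36:
          weight
category        
books         42
tools         36
toys          47
add column weight_x5 = t['weight'] * 5:
          weight  weight_x5
category                   
books         42        210
tools         36        180
toys          47        235
Hence 625.

625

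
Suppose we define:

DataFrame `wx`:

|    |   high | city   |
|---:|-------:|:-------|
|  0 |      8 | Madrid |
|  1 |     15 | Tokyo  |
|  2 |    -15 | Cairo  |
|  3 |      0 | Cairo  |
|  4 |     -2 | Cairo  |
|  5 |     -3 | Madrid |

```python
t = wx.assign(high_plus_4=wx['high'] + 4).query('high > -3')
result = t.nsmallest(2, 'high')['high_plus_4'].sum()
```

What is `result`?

6

add column high_plus_4 = wx['high'] + 4:
   high    city  high_plus_4
0     8  Madrid           12
1    15   Tokyo           19
2   -15   Cairo          -11
3     0   Cairo            4
4    -2   Cairo            2
5    -3  Madrid            1
filter rows where high > -3:
   high    city  high_plus_4
0     8  Madrid           12
1    15   Tokyo           19
3     0   Cairo            4
4    -2   Cairo            2
take 2 rows with smallest high:
   high   city  high_plus_4
4    -2  Cairo            2
3     0  Cairo            4
Finally, sum of column 'high_plus_4' = 6.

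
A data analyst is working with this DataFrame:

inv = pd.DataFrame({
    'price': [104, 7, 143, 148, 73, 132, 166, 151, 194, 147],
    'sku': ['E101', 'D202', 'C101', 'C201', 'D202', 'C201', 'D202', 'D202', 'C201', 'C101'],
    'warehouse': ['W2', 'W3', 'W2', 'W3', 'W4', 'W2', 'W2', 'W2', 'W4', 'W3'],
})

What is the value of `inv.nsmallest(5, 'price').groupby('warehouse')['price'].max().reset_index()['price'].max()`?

143

take 5 rows with smallest price:
   price   sku warehouse
1      7  D202        W3
4     73  D202        W4
0    104  E101        W2
5    132  C201        W2
2    143  C101        W2
group by warehouse, max of price:
warehouse
W2    143
W3      7
W4     73
Name: price, dtype: int64
reset_index():
  warehouse  price
0        W2    143
1        W3      7
2        W4     73
max of column 'price' → 143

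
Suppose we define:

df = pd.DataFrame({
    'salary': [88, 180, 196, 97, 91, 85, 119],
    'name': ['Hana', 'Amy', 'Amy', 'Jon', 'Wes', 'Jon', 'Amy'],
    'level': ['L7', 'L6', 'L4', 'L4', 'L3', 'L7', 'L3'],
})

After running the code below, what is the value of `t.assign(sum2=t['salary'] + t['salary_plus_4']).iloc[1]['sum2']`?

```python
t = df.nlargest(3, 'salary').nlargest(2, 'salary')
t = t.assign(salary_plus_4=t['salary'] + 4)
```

364

take 3 rows with largest salary:
   salary name level
2     196  Amy    L4
1     180  Amy    L6
6     119  Amy    L3
take 2 rows with largest salary:
   salary name level
2     196  Amy    L4
1     180  Amy    L6
add column salary_plus_4 = t['salary'] + 4:
   salary name level  salary_plus_4
2     196  Amy    L4            200
1     180  Amy    L6            184
add column sum2 = t['salary'] + t['salary_plus_4']:
   salary name level  salary_plus_4  sum2
2     196  Amy    L4            200   396
1     180  Amy    L6            184   364
value at position 1, column 'sum2' → 364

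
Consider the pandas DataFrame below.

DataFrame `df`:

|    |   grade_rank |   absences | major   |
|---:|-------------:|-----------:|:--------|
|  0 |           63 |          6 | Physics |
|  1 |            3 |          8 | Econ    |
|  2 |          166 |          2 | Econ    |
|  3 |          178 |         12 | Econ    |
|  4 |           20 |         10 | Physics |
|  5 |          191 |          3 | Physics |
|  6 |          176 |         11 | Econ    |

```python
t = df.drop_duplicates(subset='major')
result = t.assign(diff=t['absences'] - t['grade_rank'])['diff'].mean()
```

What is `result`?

drop duplicate major (keep=first):
   grade_rank  absences    major
0          63         6  Physics
1           3         8     Econ
add column diff = t['absences'] - t['grade_rank']:
   grade_rank  absences    major  diff
0          63         6  Physics   -57
1           3         8     Econ     5

-26.0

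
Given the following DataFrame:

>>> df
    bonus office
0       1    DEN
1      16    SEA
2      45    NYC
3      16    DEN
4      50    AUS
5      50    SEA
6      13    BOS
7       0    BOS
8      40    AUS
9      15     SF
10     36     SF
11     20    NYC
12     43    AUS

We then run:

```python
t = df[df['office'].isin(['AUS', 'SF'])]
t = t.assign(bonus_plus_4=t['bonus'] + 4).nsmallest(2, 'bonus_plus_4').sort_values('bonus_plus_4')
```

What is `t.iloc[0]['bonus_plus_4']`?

filter rows where office in ['AUS', 'SF']:
    bonus office
4      50    AUS
8      40    AUS
9      15     SF
10     36     SF
12     43    AUS
add column bonus_plus_4 = t['bonus'] + 4:
    bonus office  bonus_plus_4
4      50    AUS            54
8      40    AUS            44
9      15     SF            19
10     36     SF            40
12     43    AUS            47
take 2 rows with smallest bonus_plus_4:
    bonus office  bonus_plus_4
9      15     SF            19
10     36     SF            40
sort by bonus_plus_4:
    bonus office  bonus_plus_4
9      15     SF            19
10     36     SF            40
So iloc[0]['bonus_plus_4'] = 19.

19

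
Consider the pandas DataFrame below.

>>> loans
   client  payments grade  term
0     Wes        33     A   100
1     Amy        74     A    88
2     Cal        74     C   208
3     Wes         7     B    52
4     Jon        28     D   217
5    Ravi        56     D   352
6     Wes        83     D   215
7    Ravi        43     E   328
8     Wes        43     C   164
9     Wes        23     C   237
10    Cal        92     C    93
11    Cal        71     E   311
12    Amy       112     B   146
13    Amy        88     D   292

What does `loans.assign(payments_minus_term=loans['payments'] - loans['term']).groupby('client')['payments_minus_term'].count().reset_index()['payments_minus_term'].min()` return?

add column payments_minus_term = loans['payments'] - loans['term']:
   client  payments grade  term  payments_minus_term
0     Wes        33     A   100                  -67
1     Amy        74     A    88                  -14
2     Cal        74     C   208                 -134
3     Wes         7     B    52                  -45
4     Jon        28     D   217                 -189
5    Ravi        56     D   352                 -296
6     Wes        83     D   215                 -132
7    Ravi        43     E   328                 -285
8     Wes        43     C   164                 -121
9     Wes        23     C   237                 -214
10    Cal        92     C    93                   -1
11    Cal        71     E   311                 -240
12    Amy       112     B   146                  -34
13    Amy        88     D   292                 -204
group by client, count of payments_minus_term:
client
Amy     3
Cal     3
Jon     1
Ravi    2
Wes     5
Name: payments_minus_term, dtype: int64
reset_index():
  client  payments_minus_term
0    Amy                    3
1    Cal                    3
2    Jon                    1
3   Ravi                    2
4    Wes                    5

1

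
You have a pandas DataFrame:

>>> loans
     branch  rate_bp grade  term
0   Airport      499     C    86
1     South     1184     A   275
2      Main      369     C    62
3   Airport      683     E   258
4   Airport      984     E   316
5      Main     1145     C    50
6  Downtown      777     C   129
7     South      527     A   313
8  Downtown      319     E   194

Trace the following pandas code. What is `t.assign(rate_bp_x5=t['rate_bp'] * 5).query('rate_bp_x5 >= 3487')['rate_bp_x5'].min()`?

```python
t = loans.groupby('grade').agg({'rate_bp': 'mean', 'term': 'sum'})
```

group by grade: mean(rate_bp), sum(term):
       rate_bp  term
grade               
A        855.5   588
C        697.5   327
E        662.0   768
add column rate_bp_x5 = t['rate_bp'] * 5:
       rate_bp  term  rate_bp_x5
grade                           
A        855.5   588      4277.5
C        697.5   327      3487.5
E        662.0   768      3310.0
filter rows where rate_bp_x5 >= 3487:
       rate_bp  term  rate_bp_x5
grade                           
A        855.5   588      4277.5
C        697.5   327      3487.5

3487.5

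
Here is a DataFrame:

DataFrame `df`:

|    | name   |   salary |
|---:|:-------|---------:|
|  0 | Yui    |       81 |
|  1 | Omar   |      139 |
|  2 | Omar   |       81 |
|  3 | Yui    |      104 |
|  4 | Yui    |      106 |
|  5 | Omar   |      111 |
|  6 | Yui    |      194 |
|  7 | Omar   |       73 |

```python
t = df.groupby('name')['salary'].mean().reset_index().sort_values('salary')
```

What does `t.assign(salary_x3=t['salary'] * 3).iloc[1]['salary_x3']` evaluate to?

group by name, mean of salary:
name
Omar    101.00
Yui     121.25
Name: salary, dtype: float64
reset_index():
   name  salary
0  Omar  101.00
1   Yui  121.25
sort by salary:
   name  salary
0  Omar  101.00
1   Yui  121.25
add column salary_x3 = t['salary'] * 3:
   name  salary  salary_x3
0  Omar  101.00     303.00
1   Yui  121.25     363.75
Reading off the value at position 1, column 'salary_x3', we get 363.75.

363.75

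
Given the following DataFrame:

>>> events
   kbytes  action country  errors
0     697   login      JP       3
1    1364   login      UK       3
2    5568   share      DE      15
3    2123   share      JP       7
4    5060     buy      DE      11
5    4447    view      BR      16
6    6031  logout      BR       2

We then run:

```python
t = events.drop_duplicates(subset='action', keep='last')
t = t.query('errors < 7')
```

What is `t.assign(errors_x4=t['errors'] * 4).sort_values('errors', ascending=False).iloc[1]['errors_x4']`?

drop duplicate action (keep=last):
   kbytes  action country  errors
1    1364   login      UK       3
3    2123   share      JP       7
4    5060     buy      DE      11
5    4447    view      BR      16
6    6031  logout      BR       2
filter rows where errors < 7:
   kbytes  action country  errors
1    1364   login      UK       3
6    6031  logout      BR       2
add column errors_x4 = t['errors'] * 4:
   kbytes  action country  errors  errors_x4
1    1364   login      UK       3         12
6    6031  logout      BR       2          8
sort by errors descending:
   kbytes  action country  errors  errors_x4
1    1364   login      UK       3         12
6    6031  logout      BR       2          8

8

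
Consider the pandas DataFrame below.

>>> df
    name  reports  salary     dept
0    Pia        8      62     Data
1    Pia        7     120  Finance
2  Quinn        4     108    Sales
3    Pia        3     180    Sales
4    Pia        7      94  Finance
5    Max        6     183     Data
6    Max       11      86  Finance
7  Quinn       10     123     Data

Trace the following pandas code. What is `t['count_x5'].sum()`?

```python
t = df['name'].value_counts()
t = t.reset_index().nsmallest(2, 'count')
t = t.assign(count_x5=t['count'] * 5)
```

20

value_counts of name:
name
Pia      4
Quinn    2
Max      2
Name: count, dtype: int64
reset_index():
    name  count
0    Pia      4
1  Quinn      2
2    Max      2
take 2 rows with smallest count:
    name  count
1  Quinn      2
2    Max      2
add column count_x5 = t['count'] * 5:
    name  count  count_x5
1  Quinn      2        10
2    Max      2        10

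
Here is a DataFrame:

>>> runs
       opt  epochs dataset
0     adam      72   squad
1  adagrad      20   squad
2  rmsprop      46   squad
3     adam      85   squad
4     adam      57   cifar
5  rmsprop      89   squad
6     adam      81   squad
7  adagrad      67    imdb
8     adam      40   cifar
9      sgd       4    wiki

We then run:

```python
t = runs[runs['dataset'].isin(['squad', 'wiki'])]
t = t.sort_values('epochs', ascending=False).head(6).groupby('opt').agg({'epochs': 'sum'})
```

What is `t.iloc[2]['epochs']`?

135

filter rows where dataset in ['squad', 'wiki']:
       opt  epochs dataset
0     adam      72   squad
1  adagrad      20   squad
2  rmsprop      46   squad
3     adam      85   squad
5  rmsprop      89   squad
6     adam      81   squad
9      sgd       4    wiki
sort by epochs descending:
       opt  epochs dataset
5  rmsprop      89   squad
3     adam      85   squad
6     adam      81   squad
0     adam      72   squad
2  rmsprop      46   squad
1  adagrad      20   squad
9      sgd       4    wiki
take first 6 rows:
       opt  epochs dataset
5  rmsprop      89   squad
3     adam      85   squad
6     adam      81   squad
0     adam      72   squad
2  rmsprop      46   squad
1  adagrad      20   squad
group by opt, sum of epochs:
         epochs
opt            
adagrad      20
adam        238
rmsprop     135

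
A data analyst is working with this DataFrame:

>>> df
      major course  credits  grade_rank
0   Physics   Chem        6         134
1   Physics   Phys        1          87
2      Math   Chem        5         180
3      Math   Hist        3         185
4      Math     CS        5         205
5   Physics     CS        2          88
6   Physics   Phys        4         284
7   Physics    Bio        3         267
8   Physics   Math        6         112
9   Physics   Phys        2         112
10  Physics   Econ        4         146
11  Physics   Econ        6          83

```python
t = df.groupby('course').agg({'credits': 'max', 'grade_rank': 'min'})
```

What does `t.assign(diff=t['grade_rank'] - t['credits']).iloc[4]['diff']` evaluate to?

group by course: max(credits), min(grade_rank):
        credits  grade_rank
course                     
Bio           3         267
CS            5          88
Chem          6         134
Econ          6          83
Hist          3         185
Math          6         112
Phys          4          87
add column diff = t['grade_rank'] - t['credits']:
        credits  grade_rank  diff
course                           
Bio           3         267   264
CS            5          88    83
Chem          6         134   128
Econ          6          83    77
Hist          3         185   182
Math          6         112   106
Phys          4          87    83

182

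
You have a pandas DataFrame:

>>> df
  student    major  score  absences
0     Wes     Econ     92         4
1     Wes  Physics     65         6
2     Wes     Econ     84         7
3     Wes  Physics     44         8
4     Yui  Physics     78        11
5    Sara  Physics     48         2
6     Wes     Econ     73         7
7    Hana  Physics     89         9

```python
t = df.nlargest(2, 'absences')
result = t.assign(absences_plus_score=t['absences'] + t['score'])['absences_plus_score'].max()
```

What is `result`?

take 2 rows with largest absences:
  student    major  score  absences
4     Yui  Physics     78        11
7    Hana  Physics     89         9
add column absences_plus_score = t['absences'] + t['score']:
  student    major  score  absences  absences_plus_score
4     Yui  Physics     78        11                   89
7    Hana  Physics     89         9                   98
max of column 'absences_plus_score' → 98

98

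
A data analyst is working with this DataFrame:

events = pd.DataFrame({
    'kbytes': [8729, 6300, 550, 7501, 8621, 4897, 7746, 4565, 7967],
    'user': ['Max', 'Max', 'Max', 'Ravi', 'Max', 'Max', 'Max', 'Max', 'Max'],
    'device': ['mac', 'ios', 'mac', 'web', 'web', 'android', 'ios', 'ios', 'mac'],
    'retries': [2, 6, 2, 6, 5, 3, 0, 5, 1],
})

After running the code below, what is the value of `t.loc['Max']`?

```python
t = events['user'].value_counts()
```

value_counts of user:
user
Max     8
Ravi    1
Name: count, dtype: int64
Then the value at index 'Max': 8

8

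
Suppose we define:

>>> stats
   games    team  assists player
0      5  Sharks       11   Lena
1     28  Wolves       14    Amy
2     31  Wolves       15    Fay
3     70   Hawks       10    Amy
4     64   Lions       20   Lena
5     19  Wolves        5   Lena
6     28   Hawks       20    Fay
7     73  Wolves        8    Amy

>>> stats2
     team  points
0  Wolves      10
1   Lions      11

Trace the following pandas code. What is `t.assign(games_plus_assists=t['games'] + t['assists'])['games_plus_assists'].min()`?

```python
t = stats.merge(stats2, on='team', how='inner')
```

merge on 'team' (how='inner') → 5 rows:
   games    team  assists player  points
0     28  Wolves       14    Amy      10
1     31  Wolves       15    Fay      10
2     64   Lions       20   Lena      11
3     19  Wolves        5   Lena      10
4     73  Wolves        8    Amy      10
add column games_plus_assists = t['games'] + t['assists']:
   games    team  assists player  points  games_plus_assists
0     28  Wolves       14    Amy      10                  42
1     31  Wolves       15    Fay      10                  46
2     64   Lions       20   Lena      11                  84
3     19  Wolves        5   Lena      10                  24
4     73  Wolves        8    Amy      10                  81
Reading off the min of column 'games_plus_assists', we get 24.

24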